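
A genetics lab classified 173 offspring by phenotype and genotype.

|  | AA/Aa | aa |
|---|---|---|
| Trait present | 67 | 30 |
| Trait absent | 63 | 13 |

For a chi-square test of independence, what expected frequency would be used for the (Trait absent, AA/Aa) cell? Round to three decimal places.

57.110

Row total (Trait absent) = 76; column total (AA/Aa) = 130; grand total N = 173.
Expected count = (row total × column total) / N = 76 × 130 / 173 = 57.110.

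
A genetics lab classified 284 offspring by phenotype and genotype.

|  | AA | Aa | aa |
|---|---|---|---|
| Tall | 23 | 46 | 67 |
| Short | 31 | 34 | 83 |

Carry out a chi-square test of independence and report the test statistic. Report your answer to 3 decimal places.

4.192

Row totals: 136, 148. Column totals: 54, 80, 150. Grand total N = 284.
Expected counts (row total × column total / N):
  Tall, AA: 136×54/284 = 25.85915
  Tall, Aa: 136×80/284 = 38.30986
  Tall, aa: 136×150/284 = 71.83099
  Short, AA: 148×54/284 = 28.14085
  Short, Aa: 148×80/284 = 41.69014
  Short, aa: 148×150/284 = 78.16901
Contributions (O − E)²/E:
  (23 − 25.85915)²/25.85915 = 0.3161
  (46 − 38.30986)²/38.30986 = 1.5437
  (67 − 71.83099)²/71.83099 = 0.3249
  (31 − 28.14085)²/28.14085 = 0.2905
  (34 − 41.69014)²/41.69014 = 1.4185
  (83 − 78.16901)²/78.16901 = 0.2986
χ² = 0.3161 + 1.5437 + 0.3249 + 0.2905 + 1.4185 + 0.2986 = 4.192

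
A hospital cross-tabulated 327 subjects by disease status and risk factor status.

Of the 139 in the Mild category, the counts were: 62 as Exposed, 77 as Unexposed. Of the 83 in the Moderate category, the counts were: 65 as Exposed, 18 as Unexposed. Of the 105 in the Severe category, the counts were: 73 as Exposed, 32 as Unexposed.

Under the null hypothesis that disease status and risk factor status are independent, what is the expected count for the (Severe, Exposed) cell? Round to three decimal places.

64.220

Row total (Severe) = 105; column total (Exposed) = 200; grand total N = 327.
Expected count = (row total × column total) / N = 105 × 200 / 327 = 64.220.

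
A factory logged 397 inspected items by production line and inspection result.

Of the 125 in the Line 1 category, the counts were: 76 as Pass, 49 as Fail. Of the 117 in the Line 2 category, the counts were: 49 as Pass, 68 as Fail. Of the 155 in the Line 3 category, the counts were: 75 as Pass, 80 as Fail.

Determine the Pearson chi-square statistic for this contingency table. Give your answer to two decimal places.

9.06

Row totals: 125, 117, 155. Column totals: 200, 197. Grand total N = 397.
Expected counts (row total × column total / N):
  Line 1, Pass: 125×200/397 = 62.972
  Line 1, Fail: 125×197/397 = 62.028
  Line 2, Pass: 117×200/397 = 58.942
  Line 2, Fail: 117×197/397 = 58.058
  Line 3, Pass: 155×200/397 = 78.086
  Line 3, Fail: 155×197/397 = 76.914
Contributions (O − E)²/E:
  (76 − 62.972)²/62.972 = 2.6953
  (49 − 62.028)²/62.028 = 2.7363
  (49 − 58.942)²/58.942 = 1.6770
  (68 − 58.058)²/58.058 = 1.7025
  (75 − 78.086)²/78.086 = 0.1220
  (80 − 76.914)²/76.914 = 0.1238
χ² = 2.6953 + 2.7363 + 1.6770 + 1.7025 + 0.1220 + 0.1238 = 9.06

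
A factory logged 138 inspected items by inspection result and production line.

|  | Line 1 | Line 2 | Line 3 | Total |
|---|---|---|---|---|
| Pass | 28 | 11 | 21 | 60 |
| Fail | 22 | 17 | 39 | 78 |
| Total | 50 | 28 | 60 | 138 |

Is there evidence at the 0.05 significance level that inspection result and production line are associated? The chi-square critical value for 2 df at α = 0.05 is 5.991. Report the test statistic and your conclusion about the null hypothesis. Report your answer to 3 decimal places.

5.145; fail to reject H₀

Grand total N = 138.
Expected counts (row total × column total / N):
  Pass, Line 1: 60×50/138 = 21.73913
  Pass, Line 2: 60×28/138 = 12.17391
  Pass, Line 3: 60×60/138 = 26.08696
  Fail, Line 1: 78×50/138 = 28.26087
  Fail, Line 2: 78×28/138 = 15.82609
  Fail, Line 3: 78×60/138 = 33.91304
Contributions (O − E)²/E:
  (28 − 21.73913)²/21.73913 = 1.8031
  (11 − 12.17391)²/12.17391 = 0.1132
  (21 − 26.08696)²/26.08696 = 0.9920
  (22 − 28.26087)²/28.26087 = 1.3870
  (17 − 15.82609)²/15.82609 = 0.0871
  (39 − 33.91304)²/33.91304 = 0.7630
χ² = 1.8031 + 0.1132 + 0.9920 + 1.3870 + 0.0871 + 0.7630 = 5.145
df = (2−1)(3−1) = 2. Since 5.145 < 5.991, fail to reject the null hypothesis of independence at α = 0.05.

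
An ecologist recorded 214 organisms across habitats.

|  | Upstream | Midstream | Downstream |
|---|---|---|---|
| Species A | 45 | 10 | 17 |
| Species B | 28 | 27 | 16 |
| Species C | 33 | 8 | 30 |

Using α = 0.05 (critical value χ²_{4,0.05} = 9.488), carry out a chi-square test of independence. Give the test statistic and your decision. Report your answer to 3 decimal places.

24.699; reject H₀

Row totals: 72, 71, 71. Column totals: 106, 45, 63. Grand total N = 214.
Expected counts (row total × column total / N):
  Species A, Upstream: 72×106/214 = 35.6636
  Species A, Midstream: 72×45/214 = 15.1402
  Species A, Downstream: 72×63/214 = 21.1963
  Species B, Upstream: 71×106/214 = 35.1682
  Species B, Midstream: 71×45/214 = 14.9299
  Species B, Downstream: 71×63/214 = 20.9019
  Species C, Upstream: 71×106/214 = 35.1682
  Species C, Midstream: 71×45/214 = 14.9299
  Species C, Downstream: 71×63/214 = 20.9019
Contributions (O − E)²/E:
  (45 − 35.6636)²/35.6636 = 2.4442
  (10 − 15.1402)²/15.1402 = 1.7451
  (17 − 21.1963)²/21.1963 = 0.8308
  (28 − 35.1682)²/35.1682 = 1.4611
  (27 − 14.9299)²/14.9299 = 9.7581
  (16 − 20.9019)²/20.9019 = 1.1496
  (33 − 35.1682)²/35.1682 = 0.1337
  (8 − 14.9299)²/14.9299 = 3.2166
  (30 − 20.9019)²/20.9019 = 3.9602
χ² = 2.4442 + 1.7451 + 0.8308 + 1.4611 + 9.7581 + 1.1496 + 0.1337 + 3.2166 + 3.9602 = 24.699
df = (3−1)(3−1) = 4. Since 24.699 > 9.488, reject the null hypothesis of independence at α = 0.05.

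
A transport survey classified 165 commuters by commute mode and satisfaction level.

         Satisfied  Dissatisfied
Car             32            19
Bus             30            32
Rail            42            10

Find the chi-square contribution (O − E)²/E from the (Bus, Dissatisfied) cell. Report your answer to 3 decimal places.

Row total (Bus) = 62; column total (Dissatisfied) = 61; N = 165.
Expected count E = 62 × 61 / 165 = 22.9212.
Contribution = (O − E)²/E = (32 − 22.9212)² / 22.9212 = 3.596.

3.596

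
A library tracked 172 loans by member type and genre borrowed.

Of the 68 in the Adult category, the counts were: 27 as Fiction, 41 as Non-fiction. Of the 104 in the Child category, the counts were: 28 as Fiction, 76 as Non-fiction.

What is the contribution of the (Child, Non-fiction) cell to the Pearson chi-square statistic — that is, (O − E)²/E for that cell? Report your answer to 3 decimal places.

0.390

Row total (Child) = 104; column total (Non-fiction) = 117; N = 172.
Expected count E = 104 × 117 / 172 = 70.7442.
Contribution = (O − E)²/E = (76 − 70.7442)² / 70.7442 = 0.390.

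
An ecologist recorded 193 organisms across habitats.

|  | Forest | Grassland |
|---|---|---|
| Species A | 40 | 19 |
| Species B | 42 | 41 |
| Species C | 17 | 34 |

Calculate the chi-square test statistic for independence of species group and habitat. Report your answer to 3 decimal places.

Row totals: 59, 83, 51. Column totals: 99, 94. Grand total N = 193.
Expected counts (row total × column total / N):
  Species A, Forest: 59×99/193 = 30.26425
  Species A, Grassland: 59×94/193 = 28.73575
  Species B, Forest: 83×99/193 = 42.57513
  Species B, Grassland: 83×94/193 = 40.42487
  Species C, Forest: 51×99/193 = 26.16062
  Species C, Grassland: 51×94/193 = 24.83938
Contributions (O − E)²/E:
  (40 − 30.26425)²/30.26425 = 3.1319
  (19 − 28.73575)²/28.73575 = 3.2985
  (42 − 42.57513)²/42.57513 = 0.0078
  (41 − 40.42487)²/40.42487 = 0.0082
  (17 − 26.16062)²/26.16062 = 3.2078
  (34 − 24.83938)²/24.83938 = 3.3784
χ² = 3.1319 + 3.2985 + 0.0078 + 0.0082 + 3.2078 + 3.3784 = 13.033

13.033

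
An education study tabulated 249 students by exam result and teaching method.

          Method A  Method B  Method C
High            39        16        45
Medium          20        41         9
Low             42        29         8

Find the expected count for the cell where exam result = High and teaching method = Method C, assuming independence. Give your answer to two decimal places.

24.90

Row total (High) = 100; column total (Method C) = 62; grand total N = 249.
Expected count = (row total × column total) / N = 100 × 62 / 249 = 24.90.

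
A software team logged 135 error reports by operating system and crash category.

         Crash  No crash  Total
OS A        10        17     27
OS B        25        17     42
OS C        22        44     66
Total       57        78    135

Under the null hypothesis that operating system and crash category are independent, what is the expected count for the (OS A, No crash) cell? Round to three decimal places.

15.600

Row total (OS A) = 27; column total (No crash) = 78; grand total N = 135.
Expected count = (row total × column total) / N = 27 × 78 / 135 = 15.600.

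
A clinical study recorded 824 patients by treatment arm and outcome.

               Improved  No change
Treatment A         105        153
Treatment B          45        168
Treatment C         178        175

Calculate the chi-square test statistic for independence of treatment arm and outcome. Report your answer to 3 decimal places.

47.715

Row totals: 258, 213, 353. Column totals: 328, 496. Grand total N = 824.
Expected counts (row total × column total / N):
  Treatment A, Improved: 258×328/824 = 102.6990
  Treatment A, No change: 258×496/824 = 155.3010
  Treatment B, Improved: 213×328/824 = 84.7864
  Treatment B, No change: 213×496/824 = 128.2136
  Treatment C, Improved: 353×328/824 = 140.5146
  Treatment C, No change: 353×496/824 = 212.4854
Contributions (O − E)²/E:
  (105 − 102.6990)²/102.6990 = 0.0516
  (153 − 155.3010)²/155.3010 = 0.0341
  (45 − 84.7864)²/84.7864 = 18.6699
  (168 − 128.2136)²/128.2136 = 12.3463
  (178 − 140.5146)²/140.5146 = 10.0001
  (175 − 212.4854)²/212.4854 = 6.6129
χ² = 0.0516 + 0.0341 + 18.6699 + 12.3463 + 10.0001 + 6.6129 = 47.715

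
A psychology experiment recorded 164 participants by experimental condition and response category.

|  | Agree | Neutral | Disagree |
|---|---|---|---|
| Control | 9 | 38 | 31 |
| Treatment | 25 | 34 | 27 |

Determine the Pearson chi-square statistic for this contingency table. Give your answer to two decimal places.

7.66

Row totals: 78, 86. Column totals: 34, 72, 58. Grand total N = 164.
Expected counts (row total × column total / N):
  Control, Agree: 78×34/164 = 16.171
  Control, Neutral: 78×72/164 = 34.244
  Control, Disagree: 78×58/164 = 27.585
  Treatment, Agree: 86×34/164 = 17.829
  Treatment, Neutral: 86×72/164 = 37.756
  Treatment, Disagree: 86×58/164 = 30.415
Contributions (O − E)²/E:
  (9 − 16.171)²/16.171 = 3.1800
  (38 − 34.244)²/34.244 = 0.4120
  (31 − 27.585)²/27.585 = 0.4228
  (25 − 17.829)²/17.829 = 2.8842
  (34 − 37.756)²/37.756 = 0.3737
  (27 − 30.415)²/30.415 = 0.3834
χ² = 3.1800 + 0.4120 + 0.4228 + 2.8842 + 0.3737 + 0.3834 = 7.66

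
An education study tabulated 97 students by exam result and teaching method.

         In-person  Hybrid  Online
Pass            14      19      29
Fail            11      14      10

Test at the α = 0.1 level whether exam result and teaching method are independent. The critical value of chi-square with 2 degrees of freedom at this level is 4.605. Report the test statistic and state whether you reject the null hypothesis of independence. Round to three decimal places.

Row totals: 62, 35. Column totals: 25, 33, 39. Grand total N = 97.
Expected counts (row total × column total / N):
  Pass, In-person: 62×25/97 = 15.9794
  Pass, Hybrid: 62×33/97 = 21.0928
  Pass, Online: 62×39/97 = 24.9278
  Fail, In-person: 35×25/97 = 9.0206
  Fail, Hybrid: 35×33/97 = 11.9072
  Fail, Online: 35×39/97 = 14.0722
Contributions (O − E)²/E:
  (14 − 15.9794)²/15.9794 = 0.2452
  (19 − 21.0928)²/21.0928 = 0.2076
  (29 − 24.9278)²/24.9278 = 0.6652
  (11 − 9.0206)²/9.0206 = 0.4343
  (14 − 11.9072)²/11.9072 = 0.3678
  (10 − 14.0722)²/14.0722 = 1.1784
χ² = 0.2452 + 0.2076 + 0.6652 + 0.4343 + 0.3678 + 1.1784 = 3.099
df = (2−1)(3−1) = 2. Since 3.099 < 4.605, fail to reject the null hypothesis of independence at α = 0.1.

3.099; fail to reject H₀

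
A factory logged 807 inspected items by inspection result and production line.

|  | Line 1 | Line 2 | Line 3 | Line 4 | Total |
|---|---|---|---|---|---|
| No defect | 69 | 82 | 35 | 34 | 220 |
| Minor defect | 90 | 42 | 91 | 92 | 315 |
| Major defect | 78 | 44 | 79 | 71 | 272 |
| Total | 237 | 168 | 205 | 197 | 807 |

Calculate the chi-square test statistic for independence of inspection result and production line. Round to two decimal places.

Grand total N = 807.
Expected counts (row total × column total / N):
  No defect, Line 1: 220×237/807 = 64.610
  No defect, Line 2: 220×168/807 = 45.799
  No defect, Line 3: 220×205/807 = 55.886
  No defect, Line 4: 220×197/807 = 53.705
  Minor defect, Line 1: 315×237/807 = 92.509
  Minor defect, Line 2: 315×168/807 = 65.576
  Minor defect, Line 3: 315×205/807 = 80.019
  Minor defect, Line 4: 315×197/807 = 76.896
  Major defect, Line 1: 272×237/807 = 79.881
  Major defect, Line 2: 272×168/807 = 56.625
  Major defect, Line 3: 272×205/807 = 69.095
  Major defect, Line 4: 272×197/807 = 66.399
Contributions (O − E)²/E:
  (69 − 64.610)²/64.610 = 0.2983
  (82 − 45.799)²/45.799 = 28.6144
  (35 − 55.886)²/55.886 = 7.8056
  (34 − 53.705)²/53.705 = 7.2300
  (90 − 92.509)²/92.509 = 0.0680
  (42 − 65.576)²/65.576 = 8.4761
  (91 − 80.019)²/80.019 = 1.5069
  (92 − 76.896)²/76.896 = 2.9667
  (78 − 79.881)²/79.881 = 0.0443
  (44 − 56.625)²/56.625 = 2.8148
  (79 − 69.095)²/69.095 = 1.4199
  (71 − 66.399)²/66.399 = 0.3188
χ² = 0.2983 + 28.6144 + 7.8056 + 7.2300 + 0.0680 + 8.4761 + 1.5069 + 2.9667 + 0.0443 + 2.8148 + 1.4199 + 0.3188 = 61.56

61.56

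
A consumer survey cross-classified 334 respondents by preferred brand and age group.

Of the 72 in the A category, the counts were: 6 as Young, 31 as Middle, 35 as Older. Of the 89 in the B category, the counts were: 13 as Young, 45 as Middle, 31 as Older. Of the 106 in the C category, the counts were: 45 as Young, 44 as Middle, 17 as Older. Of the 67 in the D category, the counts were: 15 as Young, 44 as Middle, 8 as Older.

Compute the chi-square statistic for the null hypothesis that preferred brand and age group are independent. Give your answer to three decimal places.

56.264

Row totals: 72, 89, 106, 67. Column totals: 79, 164, 91. Grand total N = 334.
Expected counts (row total × column total / N):
  A, Young: 72×79/334 = 17.0299
  A, Middle: 72×164/334 = 35.3533
  A, Older: 72×91/334 = 19.6168
  B, Young: 89×79/334 = 21.0509
  B, Middle: 89×164/334 = 43.7006
  B, Older: 89×91/334 = 24.2485
  C, Young: 106×79/334 = 25.0719
  C, Middle: 106×164/334 = 52.0479
  C, Older: 106×91/334 = 28.8802
  D, Young: 67×79/334 = 15.8473
  D, Middle: 67×164/334 = 32.8982
  D, Older: 67×91/334 = 18.2545
Contributions (O − E)²/E:
  (6 − 17.0299)²/17.0299 = 7.1438
  (31 − 35.3533)²/35.3533 = 0.5361
  (35 − 19.6168)²/19.6168 = 12.0633
  (13 − 21.0509)²/21.0509 = 3.0791
  (45 − 43.7006)²/43.7006 = 0.0386
  (31 − 24.2485)²/24.2485 = 1.8798
  (45 − 25.0719)²/25.0719 = 15.8396
  (44 − 52.0479)²/52.0479 = 1.2444
  (17 − 28.8802)²/28.8802 = 4.8871
  (15 − 15.8473)²/15.8473 = 0.0453
  (44 − 32.8982)²/32.8982 = 3.7464
  (8 − 18.2545)²/18.2545 = 5.7605
χ² = 7.1438 + 0.5361 + 12.0633 + 3.0791 + 0.0386 + 1.8798 + 15.8396 + 1.2444 + 4.8871 + 0.0453 + 3.7464 + 5.7605 = 56.264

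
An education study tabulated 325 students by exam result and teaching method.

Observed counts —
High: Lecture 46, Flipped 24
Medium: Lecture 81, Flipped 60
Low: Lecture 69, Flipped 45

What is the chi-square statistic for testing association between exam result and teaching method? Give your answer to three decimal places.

Row totals: 70, 141, 114. Column totals: 196, 129. Grand total N = 325.
Expected counts (row total × column total / N):
  High, Lecture: 70×196/325 = 42.2154
  High, Flipped: 70×129/325 = 27.7846
  Medium, Lecture: 141×196/325 = 85.0338
  Medium, Flipped: 141×129/325 = 55.9662
  Low, Lecture: 114×196/325 = 68.7508
  Low, Flipped: 114×129/325 = 45.2492
Contributions (O − E)²/E:
  (46 − 42.2154)²/42.2154 = 0.3393
  (24 − 27.7846)²/27.7846 = 0.5155
  (81 − 85.0338)²/85.0338 = 0.1914
  (60 − 55.9662)²/55.9662 = 0.2907
  (69 − 68.7508)²/68.7508 = 0.0009
  (45 − 45.2492)²/45.2492 = 0.0014
χ² = 0.3393 + 0.5155 + 0.1914 + 0.2907 + 0.0009 + 0.0014 = 1.339

1.339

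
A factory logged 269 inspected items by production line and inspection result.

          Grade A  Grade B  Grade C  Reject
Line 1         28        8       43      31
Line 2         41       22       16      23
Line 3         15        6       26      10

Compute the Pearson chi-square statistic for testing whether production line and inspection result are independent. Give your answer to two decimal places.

28.33

Row totals: 110, 102, 57. Column totals: 84, 36, 85, 64. Grand total N = 269.
Expected counts (row total × column total / N):
  Line 1, Grade A: 110×84/269 = 34.349
  Line 1, Grade B: 110×36/269 = 14.721
  Line 1, Grade C: 110×85/269 = 34.758
  Line 1, Reject: 110×64/269 = 26.171
  Line 2, Grade A: 102×84/269 = 31.851
  Line 2, Grade B: 102×36/269 = 13.651
  Line 2, Grade C: 102×85/269 = 32.230
  Line 2, Reject: 102×64/269 = 24.268
  Line 3, Grade A: 57×84/269 = 17.799
  Line 3, Grade B: 57×36/269 = 7.628
  Line 3, Grade C: 57×85/269 = 18.011
  Line 3, Reject: 57×64/269 = 13.561
Contributions (O − E)²/E:
  (28 − 34.349)²/34.349 = 1.1735
  (8 − 14.721)²/14.721 = 3.0685
  (43 − 34.758)²/34.758 = 1.9544
  (31 − 26.171)²/26.171 = 0.8910
  (41 − 31.851)²/31.851 = 2.6280
  (22 − 13.651)²/13.651 = 5.1063
  (16 − 32.230)²/32.230 = 8.1729
  (23 − 24.268)²/24.268 = 0.0663
  (15 − 17.799)²/17.799 = 0.4402
  (6 − 7.628)²/7.628 = 0.3475
  (26 − 18.011)²/18.011 = 3.5436
  (10 − 13.561)²/13.561 = 0.9351
χ² = 1.1735 + 3.0685 + 1.9544 + 0.8910 + 2.6280 + 5.1063 + 8.1729 + 0.0663 + 0.4402 + 0.3475 + 3.5436 + 0.9351 = 28.33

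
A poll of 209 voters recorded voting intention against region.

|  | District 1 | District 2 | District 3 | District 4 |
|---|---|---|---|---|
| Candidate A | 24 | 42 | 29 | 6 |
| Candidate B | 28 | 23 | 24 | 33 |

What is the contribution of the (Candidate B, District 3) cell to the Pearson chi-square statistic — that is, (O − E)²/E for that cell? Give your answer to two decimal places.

0.42

Row total (Candidate B) = 108; column total (District 3) = 53; N = 209.
Expected count E = 108 × 53 / 209 = 27.388.
Contribution = (O − E)²/E = (24 − 27.388)² / 27.388 = 0.42.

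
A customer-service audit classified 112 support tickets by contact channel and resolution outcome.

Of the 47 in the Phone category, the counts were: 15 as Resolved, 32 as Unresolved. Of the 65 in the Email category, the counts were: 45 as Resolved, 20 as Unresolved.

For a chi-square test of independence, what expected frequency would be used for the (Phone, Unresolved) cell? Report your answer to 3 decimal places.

21.821

Row total (Phone) = 47; column total (Unresolved) = 52; grand total N = 112.
Expected count = (row total × column total) / N = 47 × 52 / 112 = 21.821.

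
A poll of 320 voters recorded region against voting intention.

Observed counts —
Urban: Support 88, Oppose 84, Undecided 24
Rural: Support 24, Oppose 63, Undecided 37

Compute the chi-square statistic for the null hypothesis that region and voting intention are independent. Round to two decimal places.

Row totals: 196, 124. Column totals: 112, 147, 61. Grand total N = 320.
Expected counts (row total × column total / N):
  Urban, Support: 196×112/320 = 68.600
  Urban, Oppose: 196×147/320 = 90.037
  Urban, Undecided: 196×61/320 = 37.362
  Rural, Support: 124×112/320 = 43.400
  Rural, Oppose: 124×147/320 = 56.962
  Rural, Undecided: 124×61/320 = 23.637
Contributions (O − E)²/E:
  (88 − 68.600)²/68.600 = 5.4863
  (84 − 90.037)²/90.037 = 0.4048
  (24 − 37.362)²/37.362 = 4.7787
  (24 − 43.400)²/43.400 = 8.6719
  (63 − 56.962)²/56.962 = 0.6400
  (37 − 23.637)²/23.637 = 7.5547
χ² = 5.4863 + 0.4048 + 4.7787 + 8.6719 + 0.6400 + 7.5547 = 27.54

27.54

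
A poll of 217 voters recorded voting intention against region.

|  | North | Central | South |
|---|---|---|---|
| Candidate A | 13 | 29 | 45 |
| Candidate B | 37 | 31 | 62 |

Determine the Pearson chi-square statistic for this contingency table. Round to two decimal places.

6.00

Row totals: 87, 130. Column totals: 50, 60, 107. Grand total N = 217.
Expected counts (row total × column total / N):
  Candidate A, North: 87×50/217 = 20.046
  Candidate A, Central: 87×60/217 = 24.055
  Candidate A, South: 87×107/217 = 42.899
  Candidate B, North: 130×50/217 = 29.954
  Candidate B, Central: 130×60/217 = 35.945
  Candidate B, South: 130×107/217 = 64.101
Contributions (O − E)²/E:
  (13 − 20.046)²/20.046 = 2.4766
  (29 − 24.055)²/24.055 = 1.0165
  (45 − 42.899)²/42.899 = 0.1029
  (37 − 29.954)²/29.954 = 1.6574
  (31 − 35.945)²/35.945 = 0.6803
  (62 − 64.101)²/64.101 = 0.0689
χ² = 2.4766 + 1.0165 + 0.1029 + 1.6574 + 0.6803 + 0.0689 = 6.00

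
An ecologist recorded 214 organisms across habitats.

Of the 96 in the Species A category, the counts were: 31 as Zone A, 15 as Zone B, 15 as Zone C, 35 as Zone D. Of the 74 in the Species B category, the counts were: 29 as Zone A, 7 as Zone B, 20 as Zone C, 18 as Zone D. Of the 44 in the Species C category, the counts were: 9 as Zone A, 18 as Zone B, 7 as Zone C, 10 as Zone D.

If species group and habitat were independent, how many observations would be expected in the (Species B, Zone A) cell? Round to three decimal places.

23.860

Row total (Species B) = 74; column total (Zone A) = 69; grand total N = 214.
Expected count = (row total × column total) / N = 74 × 69 / 214 = 23.860.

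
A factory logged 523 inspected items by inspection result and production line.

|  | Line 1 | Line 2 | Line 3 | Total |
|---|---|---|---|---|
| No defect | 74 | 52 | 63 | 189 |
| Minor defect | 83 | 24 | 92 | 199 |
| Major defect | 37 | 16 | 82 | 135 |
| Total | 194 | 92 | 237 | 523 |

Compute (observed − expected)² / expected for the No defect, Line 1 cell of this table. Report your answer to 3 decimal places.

0.216

Row total (No defect) = 189; column total (Line 1) = 194; N = 523.
Expected count E = 189 × 194 / 523 = 70.1071.
Contribution = (O − E)²/E = (74 − 70.1071)² / 70.1071 = 0.216.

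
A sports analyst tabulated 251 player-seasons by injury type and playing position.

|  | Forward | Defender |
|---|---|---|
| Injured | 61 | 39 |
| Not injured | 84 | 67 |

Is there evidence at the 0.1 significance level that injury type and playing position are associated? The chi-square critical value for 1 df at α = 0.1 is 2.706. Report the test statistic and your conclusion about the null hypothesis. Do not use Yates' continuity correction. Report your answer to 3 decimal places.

0.711; fail to reject H₀

Row totals: 100, 151. Column totals: 145, 106. Grand total N = 251.
Expected counts (row total × column total / N):
  Injured, Forward: 100×145/251 = 57.7689
  Injured, Defender: 100×106/251 = 42.2311
  Not injured, Forward: 151×145/251 = 87.2311
  Not injured, Defender: 151×106/251 = 63.7689
Contributions (O − E)²/E:
  (61 − 57.7689)²/57.7689 = 0.1807
  (39 − 42.2311)²/42.2311 = 0.2472
  (84 − 87.2311)²/87.2311 = 0.1197
  (67 − 63.7689)²/63.7689 = 0.1637
χ² = 0.1807 + 0.2472 + 0.1197 + 0.1637 = 0.711
df = (2−1)(2−1) = 1. Since 0.711 < 2.706, fail to reject the null hypothesis of independence at α = 0.1.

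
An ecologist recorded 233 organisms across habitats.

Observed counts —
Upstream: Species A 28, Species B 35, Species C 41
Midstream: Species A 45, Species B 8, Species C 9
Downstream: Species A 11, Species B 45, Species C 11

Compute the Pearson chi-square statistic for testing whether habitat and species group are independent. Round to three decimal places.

71.088

Row totals: 104, 62, 67. Column totals: 84, 88, 61. Grand total N = 233.
Expected counts (row total × column total / N):
  Upstream, Species A: 104×84/233 = 37.4936
  Upstream, Species B: 104×88/233 = 39.2790
  Upstream, Species C: 104×61/233 = 27.2275
  Midstream, Species A: 62×84/233 = 22.3519
  Midstream, Species B: 62×88/233 = 23.4163
  Midstream, Species C: 62×61/233 = 16.2318
  Downstream, Species A: 67×84/233 = 24.1545
  Downstream, Species B: 67×88/233 = 25.3047
  Downstream, Species C: 67×61/233 = 17.5408
Contributions (O − E)²/E:
  (28 − 37.4936)²/37.4936 = 2.4038
  (35 − 39.2790)²/39.2790 = 0.4661
  (41 − 27.2275)²/27.2275 = 6.9666
  (45 − 22.3519)²/22.3519 = 22.9482
  (8 − 23.4163)²/23.4163 = 10.1494
  (9 − 16.2318)²/16.2318 = 3.2220
  (11 − 24.1545)²/24.1545 = 7.1639
  (45 − 25.3047)²/25.3047 = 15.3294
  (11 − 17.5408)²/17.5408 = 2.4390
χ² = 2.4038 + 0.4661 + 6.9666 + 22.9482 + 10.1494 + 3.2220 + 7.1639 + 15.3294 + 2.4390 = 71.088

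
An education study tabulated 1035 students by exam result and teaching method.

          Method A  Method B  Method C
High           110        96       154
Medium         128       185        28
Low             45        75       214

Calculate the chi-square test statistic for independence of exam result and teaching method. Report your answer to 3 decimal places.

237.558

Row totals: 360, 341, 334. Column totals: 283, 356, 396. Grand total N = 1035.
Expected counts (row total × column total / N):
  High, Method A: 360×283/1035 = 98.4348
  High, Method B: 360×356/1035 = 123.8261
  High, Method C: 360×396/1035 = 137.7391
  Medium, Method A: 341×283/1035 = 93.2396
  Medium, Method B: 341×356/1035 = 117.2908
  Medium, Method C: 341×396/1035 = 130.4696
  Low, Method A: 334×283/1035 = 91.3256
  Low, Method B: 334×356/1035 = 114.8831
  Low, Method C: 334×396/1035 = 127.7913
Contributions (O − E)²/E:
  (110 − 98.4348)²/98.4348 = 1.3588
  (96 − 123.8261)²/123.8261 = 6.2531
  (154 − 137.7391)²/137.7391 = 1.9197
  (128 − 93.2396)²/93.2396 = 12.9589
  (185 − 117.2908)²/117.2908 = 39.0869
  (28 − 130.4696)²/130.4696 = 80.4787
  (45 − 91.3256)²/91.3256 = 23.4990
  (75 − 114.8831)²/114.8831 = 13.8459
  (214 − 127.7913)²/127.7913 = 58.1569
χ² = 1.3588 + 6.2531 + 1.9197 + 12.9589 + 39.0869 + 80.4787 + 23.4990 + 13.8459 + 58.1569 = 237.558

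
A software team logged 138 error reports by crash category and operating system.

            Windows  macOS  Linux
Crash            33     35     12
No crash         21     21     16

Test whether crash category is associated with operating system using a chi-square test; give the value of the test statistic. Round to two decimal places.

3.32

Row totals: 80, 58. Column totals: 54, 56, 28. Grand total N = 138.
Expected counts (row total × column total / N):
  Crash, Windows: 80×54/138 = 31.304
  Crash, macOS: 80×56/138 = 32.464
  Crash, Linux: 80×28/138 = 16.232
  No crash, Windows: 58×54/138 = 22.696
  No crash, macOS: 58×56/138 = 23.536
  No crash, Linux: 58×28/138 = 11.768
Contributions (O − E)²/E:
  (33 − 31.304)²/31.304 = 0.0919
  (35 − 32.464)²/32.464 = 0.1981
  (12 − 16.232)²/16.232 = 1.1034
  (21 − 22.696)²/22.696 = 0.1267
  (21 − 23.536)²/23.536 = 0.2733
  (16 − 11.768)²/11.768 = 1.5219
χ² = 0.0919 + 0.1981 + 1.1034 + 0.1267 + 0.2733 + 1.5219 = 3.32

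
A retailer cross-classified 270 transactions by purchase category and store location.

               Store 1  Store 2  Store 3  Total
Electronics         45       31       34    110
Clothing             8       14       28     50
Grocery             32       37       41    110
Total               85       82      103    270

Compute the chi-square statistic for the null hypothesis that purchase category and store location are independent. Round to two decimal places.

13.47

Grand total N = 270.
Expected counts (row total × column total / N):
  Electronics, Store 1: 110×85/270 = 34.630
  Electronics, Store 2: 110×82/270 = 33.407
  Electronics, Store 3: 110×103/270 = 41.963
  Clothing, Store 1: 50×85/270 = 15.741
  Clothing, Store 2: 50×82/270 = 15.185
  Clothing, Store 3: 50×103/270 = 19.074
  Grocery, Store 1: 110×85/270 = 34.630
  Grocery, Store 2: 110×82/270 = 33.407
  Grocery, Store 3: 110×103/270 = 41.963
Contributions (O − E)²/E:
  (45 − 34.630)²/34.630 = 3.1053
  (31 − 33.407)²/33.407 = 0.1734
  (34 − 41.963)²/41.963 = 1.5111
  (8 − 15.741)²/15.741 = 3.8068
  (14 − 15.185)²/15.185 = 0.0925
  (28 − 19.074)²/19.074 = 4.1771
  (32 − 34.630)²/34.630 = 0.1997
  (37 − 33.407)²/33.407 = 0.3864
  (41 − 41.963)²/41.963 = 0.0221
χ² = 3.1053 + 0.1734 + 1.5111 + 3.8068 + 0.0925 + 4.1771 + 0.1997 + 0.3864 + 0.0221 = 13.47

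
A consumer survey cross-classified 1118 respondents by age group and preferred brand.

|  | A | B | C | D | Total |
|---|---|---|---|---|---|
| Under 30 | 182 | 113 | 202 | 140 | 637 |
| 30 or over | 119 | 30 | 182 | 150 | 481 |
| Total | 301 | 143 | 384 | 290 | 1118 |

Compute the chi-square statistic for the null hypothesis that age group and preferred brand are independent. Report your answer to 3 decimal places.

Grand total N = 1118.
Expected counts (row total × column total / N):
  Under 30, A: 637×301/1118 = 171.5000
  Under 30, B: 637×143/1118 = 81.4767
  Under 30, C: 637×384/1118 = 218.7907
  Under 30, D: 637×290/1118 = 165.2326
  30 or over, A: 481×301/1118 = 129.5000
  30 or over, B: 481×143/1118 = 61.5233
  30 or over, C: 481×384/1118 = 165.2093
  30 or over, D: 481×290/1118 = 124.7674
Contributions (O − E)²/E:
  (182 − 171.5000)²/171.5000 = 0.6429
  (113 − 81.4767)²/81.4767 = 12.1964
  (202 − 218.7907)²/218.7907 = 1.2886
  (140 − 165.2326)²/165.2326 = 3.8533
  (119 − 129.5000)²/129.5000 = 0.8514
  (30 − 61.5233)²/61.5233 = 16.1519
  (182 − 165.2093)²/165.2093 = 1.7065
  (150 − 124.7674)²/124.7674 = 5.1030
χ² = 0.6429 + 12.1964 + 1.2886 + 3.8533 + 0.8514 + 16.1519 + 1.7065 + 5.1030 = 41.794

41.794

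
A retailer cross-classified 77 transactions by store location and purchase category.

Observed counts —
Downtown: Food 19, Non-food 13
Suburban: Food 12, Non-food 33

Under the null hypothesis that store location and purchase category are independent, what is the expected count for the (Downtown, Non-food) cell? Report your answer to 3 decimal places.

19.117

Row total (Downtown) = 32; column total (Non-food) = 46; grand total N = 77.
Expected count = (row total × column total) / N = 32 × 46 / 77 = 19.117.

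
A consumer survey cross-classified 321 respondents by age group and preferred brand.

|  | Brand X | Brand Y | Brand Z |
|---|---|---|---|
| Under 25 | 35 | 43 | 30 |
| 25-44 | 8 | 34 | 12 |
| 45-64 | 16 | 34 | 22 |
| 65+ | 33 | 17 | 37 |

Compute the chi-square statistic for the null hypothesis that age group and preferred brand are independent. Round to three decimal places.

30.343

Row totals: 108, 54, 72, 87. Column totals: 92, 128, 101. Grand total N = 321.
Expected counts (row total × column total / N):
  Under 25, Brand X: 108×92/321 = 30.9533
  Under 25, Brand Y: 108×128/321 = 43.0654
  Under 25, Brand Z: 108×101/321 = 33.9813
  25-44, Brand X: 54×92/321 = 15.4766
  25-44, Brand Y: 54×128/321 = 21.5327
  25-44, Brand Z: 54×101/321 = 16.9907
  45-64, Brand X: 72×92/321 = 20.6355
  45-64, Brand Y: 72×128/321 = 28.7103
  45-64, Brand Z: 72×101/321 = 22.6542
  65+, Brand X: 87×92/321 = 24.9346
  65+, Brand Y: 87×128/321 = 34.6916
  65+, Brand Z: 87×101/321 = 27.3738
Contributions (O − E)²/E:
  (35 − 30.9533)²/30.9533 = 0.5290
  (43 − 43.0654)²/43.0654 = 0.0001
  (30 − 33.9813)²/33.9813 = 0.4665
  (8 − 15.4766)²/15.4766 = 3.6119
  (34 − 21.5327)²/21.5327 = 7.2185
  (12 − 16.9907)²/16.9907 = 1.4659
  (16 − 20.6355)²/20.6355 = 1.0413
  (34 − 28.7103)²/28.7103 = 0.9746
  (22 − 22.6542)²/22.6542 = 0.0189
  (33 − 24.9346)²/24.9346 = 2.6089
  (17 − 34.6916)²/34.6916 = 9.0221
  (37 − 27.3738)²/27.3738 = 3.3851
χ² = 0.5290 + 0.0001 + 0.4665 + 3.6119 + 7.2185 + 1.4659 + 1.0413 + 0.9746 + 0.0189 + 2.6089 + 9.0221 + 3.3851 = 30.343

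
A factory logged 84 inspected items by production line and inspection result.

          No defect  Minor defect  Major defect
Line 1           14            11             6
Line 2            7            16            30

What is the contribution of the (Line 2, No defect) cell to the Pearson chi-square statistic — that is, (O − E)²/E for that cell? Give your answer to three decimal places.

Row total (Line 2) = 53; column total (No defect) = 21; N = 84.
Expected count E = 53 × 21 / 84 = 13.2500.
Contribution = (O − E)²/E = (7 − 13.2500)² / 13.2500 = 2.948.

2.948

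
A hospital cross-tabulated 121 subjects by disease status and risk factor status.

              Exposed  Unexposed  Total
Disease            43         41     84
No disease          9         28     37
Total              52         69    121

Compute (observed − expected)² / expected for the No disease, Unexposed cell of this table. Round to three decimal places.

2.257

Row total (No disease) = 37; column total (Unexposed) = 69; N = 121.
Expected count E = 37 × 69 / 121 = 21.0992.
Contribution = (O − E)²/E = (28 − 21.0992)² / 21.0992 = 2.257.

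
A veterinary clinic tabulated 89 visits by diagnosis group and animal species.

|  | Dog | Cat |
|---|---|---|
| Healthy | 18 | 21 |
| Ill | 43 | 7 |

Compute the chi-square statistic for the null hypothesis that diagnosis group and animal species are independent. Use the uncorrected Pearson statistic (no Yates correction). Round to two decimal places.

Row totals: 39, 50. Column totals: 61, 28. Grand total N = 89.
Expected counts (row total × column total / N):
  Healthy, Dog: 39×61/89 = 26.730
  Healthy, Cat: 39×28/89 = 12.270
  Ill, Dog: 50×61/89 = 34.270
  Ill, Cat: 50×28/89 = 15.730
Contributions (O − E)²/E:
  (18 − 26.730)²/26.730 = 2.8512
  (21 − 12.270)²/12.270 = 6.2113
  (43 − 34.270)²/34.270 = 2.2239
  (7 − 15.730)²/15.730 = 4.8451
χ² = 2.8512 + 6.2113 + 2.2239 + 4.8451 = 16.13

16.13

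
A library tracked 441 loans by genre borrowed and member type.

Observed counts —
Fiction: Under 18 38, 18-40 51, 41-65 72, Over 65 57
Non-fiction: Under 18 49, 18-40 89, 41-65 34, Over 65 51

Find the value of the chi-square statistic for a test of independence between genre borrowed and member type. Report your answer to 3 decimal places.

25.608

Row totals: 218, 223. Column totals: 87, 140, 106, 108. Grand total N = 441.
Expected counts (row total × column total / N):
  Fiction, Under 18: 218×87/441 = 43.0068
  Fiction, 18-40: 218×140/441 = 69.2063
  Fiction, 41-65: 218×106/441 = 52.3991
  Fiction, Over 65: 218×108/441 = 53.3878
  Non-fiction, Under 18: 223×87/441 = 43.9932
  Non-fiction, 18-40: 223×140/441 = 70.7937
  Non-fiction, 41-65: 223×106/441 = 53.6009
  Non-fiction, Over 65: 223×108/441 = 54.6122
Contributions (O − E)²/E:
  (38 − 43.0068)²/43.0068 = 0.5829
  (51 − 69.2063)²/69.2063 = 4.7896
  (72 − 52.3991)²/52.3991 = 7.3321
  (57 − 53.3878)²/53.3878 = 0.2444
  (49 − 43.9932)²/43.9932 = 0.5698
  (89 − 70.7937)²/70.7937 = 4.6822
  (34 − 53.6009)²/53.6009 = 7.1677
  (51 − 54.6122)²/54.6122 = 0.2389
χ² = 0.5829 + 4.7896 + 7.3321 + 0.2444 + 0.5698 + 4.6822 + 7.1677 + 0.2389 = 25.608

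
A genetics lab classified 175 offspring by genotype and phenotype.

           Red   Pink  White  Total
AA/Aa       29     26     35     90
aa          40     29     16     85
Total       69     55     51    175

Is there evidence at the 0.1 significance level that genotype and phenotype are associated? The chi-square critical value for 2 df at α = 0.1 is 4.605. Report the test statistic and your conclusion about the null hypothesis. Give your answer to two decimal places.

8.86; reject H₀

Grand total N = 175.
Expected counts (row total × column total / N):
  AA/Aa, Red: 90×69/175 = 35.486
  AA/Aa, Pink: 90×55/175 = 28.286
  AA/Aa, White: 90×51/175 = 26.229
  aa, Red: 85×69/175 = 33.514
  aa, Pink: 85×55/175 = 26.714
  aa, White: 85×51/175 = 24.771
Contributions (O − E)²/E:
  (29 − 35.486)²/35.486 = 1.1855
  (26 − 28.286)²/28.286 = 0.1847
  (35 − 26.229)²/26.229 = 2.9330
  (40 − 33.514)²/33.514 = 1.2552
  (29 − 26.714)²/26.714 = 0.1956
  (16 − 24.771)²/24.771 = 3.1057
χ² = 1.1855 + 0.1847 + 2.9330 + 1.2552 + 0.1956 + 3.1057 = 8.86
df = (2−1)(3−1) = 2. Since 8.86 > 4.605, reject the null hypothesis of independence at α = 0.1.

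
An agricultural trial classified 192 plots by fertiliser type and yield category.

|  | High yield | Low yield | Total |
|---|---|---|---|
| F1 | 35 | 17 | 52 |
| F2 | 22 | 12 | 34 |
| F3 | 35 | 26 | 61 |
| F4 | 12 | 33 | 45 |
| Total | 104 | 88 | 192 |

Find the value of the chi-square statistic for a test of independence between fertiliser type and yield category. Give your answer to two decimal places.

Grand total N = 192.
Expected counts (row total × column total / N):
  F1, High yield: 52×104/192 = 28.167
  F1, Low yield: 52×88/192 = 23.833
  F2, High yield: 34×104/192 = 18.417
  F2, Low yield: 34×88/192 = 15.583
  F3, High yield: 61×104/192 = 33.042
  F3, Low yield: 61×88/192 = 27.958
  F4, High yield: 45×104/192 = 24.375
  F4, Low yield: 45×88/192 = 20.625
Contributions (O − E)²/E:
  (35 − 28.167)²/28.167 = 1.6576
  (17 − 23.833)²/23.833 = 1.9590
  (22 − 18.417)²/18.417 = 0.6971
  (12 − 15.583)²/15.583 = 0.8238
  (35 − 33.042)²/33.042 = 0.1160
  (26 − 27.958)²/27.958 = 0.1371
  (12 − 24.375)²/24.375 = 6.2827
  (33 − 20.625)²/20.625 = 7.4250
χ² = 1.6576 + 1.9590 + 0.6971 + 0.8238 + 0.1160 + 0.1371 + 6.2827 + 7.4250 = 19.10

19.10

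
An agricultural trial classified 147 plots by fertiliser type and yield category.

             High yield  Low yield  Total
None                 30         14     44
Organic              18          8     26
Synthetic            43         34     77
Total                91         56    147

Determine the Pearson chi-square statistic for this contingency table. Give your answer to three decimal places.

Grand total N = 147.
Expected counts (row total × column total / N):
  None, High yield: 44×91/147 = 27.2381
  None, Low yield: 44×56/147 = 16.7619
  Organic, High yield: 26×91/147 = 16.0952
  Organic, Low yield: 26×56/147 = 9.9048
  Synthetic, High yield: 77×91/147 = 47.6667
  Synthetic, Low yield: 77×56/147 = 29.3333
Contributions (O − E)²/E:
  (30 − 27.2381)²/27.2381 = 0.2801
  (14 − 16.7619)²/16.7619 = 0.4551
  (18 − 16.0952)²/16.0952 = 0.2254
  (8 − 9.9048)²/9.9048 = 0.3663
  (43 − 47.6667)²/47.6667 = 0.4569
  (34 − 29.3333)²/29.3333 = 0.7424
χ² = 0.2801 + 0.4551 + 0.2254 + 0.3663 + 0.4569 + 0.7424 = 2.526

2.526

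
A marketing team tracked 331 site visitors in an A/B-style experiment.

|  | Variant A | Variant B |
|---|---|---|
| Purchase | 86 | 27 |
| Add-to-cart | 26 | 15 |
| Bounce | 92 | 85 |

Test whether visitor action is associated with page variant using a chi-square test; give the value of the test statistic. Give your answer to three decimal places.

Row totals: 113, 41, 177. Column totals: 204, 127. Grand total N = 331.
Expected counts (row total × column total / N):
  Purchase, Variant A: 113×204/331 = 69.6435
  Purchase, Variant B: 113×127/331 = 43.3565
  Add-to-cart, Variant A: 41×204/331 = 25.2689
  Add-to-cart, Variant B: 41×127/331 = 15.7311
  Bounce, Variant A: 177×204/331 = 109.0876
  Bounce, Variant B: 177×127/331 = 67.9124
Contributions (O − E)²/E:
  (86 − 69.6435)²/69.6435 = 3.8415
  (27 − 43.3565)²/43.3565 = 6.1706
  (26 − 25.2689)²/25.2689 = 0.0212
  (15 − 15.7311)²/15.7311 = 0.0340
  (92 − 109.0876)²/109.0876 = 2.6766
  (85 − 67.9124)²/67.9124 = 4.2995
χ² = 3.8415 + 6.1706 + 0.0212 + 0.0340 + 2.6766 + 4.2995 = 17.043

17.043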